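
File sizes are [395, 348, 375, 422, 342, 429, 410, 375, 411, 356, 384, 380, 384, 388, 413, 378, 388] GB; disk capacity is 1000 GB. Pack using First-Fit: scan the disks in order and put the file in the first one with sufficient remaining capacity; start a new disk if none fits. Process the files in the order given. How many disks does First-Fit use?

disk 1: place 395 GB, 605 GB left
disk 1: place 348 GB, 257 GB left
disk 2: place 375 GB, 625 GB left
disk 2: place 422 GB, 203 GB left
disk 3: place 342 GB, 658 GB left
disk 3: place 429 GB, 229 GB left
disk 4: place 410 GB, 590 GB left
disk 4: place 375 GB, 215 GB left
disk 5: place 411 GB, 589 GB left
disk 5: place 356 GB, 233 GB left
disk 6: place 384 GB, 616 GB left
disk 6: place 380 GB, 236 GB left
disk 7: place 384 GB, 616 GB left
disk 7: place 388 GB, 228 GB left
disk 8: place 413 GB, 587 GB left
disk 8: place 378 GB, 209 GB left
disk 9: place 388 GB, 612 GB left

9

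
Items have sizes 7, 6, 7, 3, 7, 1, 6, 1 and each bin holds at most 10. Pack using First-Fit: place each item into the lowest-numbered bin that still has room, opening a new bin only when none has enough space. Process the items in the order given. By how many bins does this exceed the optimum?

0

First-Fit: [7,3] [6,1,1] [7] [7] [6] → 5 bins.
5 items exceed 5 (half the capacity), and no two of those can share a bin, so at least 5 bins are needed.
So 5 is already optimal.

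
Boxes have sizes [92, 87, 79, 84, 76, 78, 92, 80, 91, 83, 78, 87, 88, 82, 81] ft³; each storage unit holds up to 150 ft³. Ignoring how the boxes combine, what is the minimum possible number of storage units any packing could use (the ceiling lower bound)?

9 storage units

Total size = 92 + 87 + 79 + 84 + 76 + 78 + 92 + 80 + 91 + 83 + 78 + 87 + 88 + 82 + 81 = 1258 ft³.
⌈1258 / 150⌉ = 9.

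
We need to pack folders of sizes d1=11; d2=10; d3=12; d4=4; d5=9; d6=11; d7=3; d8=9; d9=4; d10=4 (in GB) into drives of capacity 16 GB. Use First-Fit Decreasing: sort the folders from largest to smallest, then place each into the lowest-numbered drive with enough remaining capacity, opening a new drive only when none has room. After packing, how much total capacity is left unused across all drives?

Sorted descending: 12, 11, 11, 10, 9, 9, 4, 4, 4, 3.
Put 12 GB in drive 1; 4 GB remain.
Put 11 GB in drive 2; 5 GB remain.
Put 11 GB in drive 3; 5 GB remain.
Put 10 GB in drive 4; 6 GB remain.
Put 9 GB in drive 5; 7 GB remain.
Put 9 GB in drive 6; 7 GB remain.
Put 4 GB in drive 1; 0 GB remain.
Put 4 GB in drive 2; 1 GB remain.
Put 4 GB in drive 3; 1 GB remain.
Put 3 GB in drive 4; 3 GB remain.
6 drives × 16 GB = 96 GB; used 77 GB; unused 19 GB.

19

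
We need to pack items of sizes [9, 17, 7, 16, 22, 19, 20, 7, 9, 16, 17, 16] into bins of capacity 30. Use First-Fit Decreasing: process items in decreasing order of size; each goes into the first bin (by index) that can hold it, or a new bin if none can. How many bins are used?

8 bins

Sorted descending: 22, 20, 19, 17, 17, 16, 16, 16, 9, 9, 7, 7.
bin 1: place 22, 8 left
bin 2: place 20, 10 left
bin 3: place 19, 11 left
bin 4: place 17, 13 left
bin 5: place 17, 13 left
bin 6: place 16, 14 left
bin 7: place 16, 14 left
bin 8: place 16, 14 left
bin 2: place 9, 1 left
bin 3: place 9, 2 left
bin 1: place 7, 1 left
bin 4: place 7, 6 left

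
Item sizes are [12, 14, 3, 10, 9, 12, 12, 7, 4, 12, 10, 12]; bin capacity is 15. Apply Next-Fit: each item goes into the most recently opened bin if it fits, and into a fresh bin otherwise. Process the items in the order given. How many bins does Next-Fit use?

12 → bin 1 (remaining 3)
14 → bin 2 (remaining 1)
3 → bin 3 (remaining 12)
10 → bin 3 (remaining 2)
9 → bin 4 (remaining 6)
12 → bin 5 (remaining 3)
12 → bin 6 (remaining 3)
7 → bin 7 (remaining 8)
4 → bin 7 (remaining 4)
12 → bin 8 (remaining 3)
10 → bin 9 (remaining 5)
12 → bin 10 (remaining 3)
Final bins: [12] [14] [3,10] [9] [12] [12] [7,4] [12] [10] [12].

10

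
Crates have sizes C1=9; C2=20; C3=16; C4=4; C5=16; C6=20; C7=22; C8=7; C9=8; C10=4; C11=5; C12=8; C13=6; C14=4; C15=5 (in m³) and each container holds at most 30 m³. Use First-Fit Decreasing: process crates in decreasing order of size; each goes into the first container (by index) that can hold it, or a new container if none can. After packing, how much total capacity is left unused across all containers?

Sorted descending: 22, 20, 20, 16, 16, 9, 8, 8, 7, 6, 5, 5, 4, 4, 4.
container 1: place 22 m³, 8 m³ left
container 2: place 20 m³, 10 m³ left
container 3: place 20 m³, 10 m³ left
container 4: place 16 m³, 14 m³ left
container 5: place 16 m³, 14 m³ left
container 2: place 9 m³, 1 m³ left
container 1: place 8 m³, 0 m³ left
container 3: place 8 m³, 2 m³ left
container 4: place 7 m³, 7 m³ left
container 4: place 6 m³, 1 m³ left
container 5: place 5 m³, 9 m³ left
container 5: place 5 m³, 4 m³ left
container 5: place 4 m³, 0 m³ left
container 6: place 4 m³, 26 m³ left
container 6: place 4 m³, 22 m³ left
6 containers × 30 m³ = 180 m³; used 154 m³; unused 26 m³.

26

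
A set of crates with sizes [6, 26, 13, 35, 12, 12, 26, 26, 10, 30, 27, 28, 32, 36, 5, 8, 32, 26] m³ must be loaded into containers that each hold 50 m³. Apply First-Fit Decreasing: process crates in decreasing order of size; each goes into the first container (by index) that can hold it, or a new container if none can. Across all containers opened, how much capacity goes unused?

160

Sorted descending: 36, 35, 32, 32, 30, 28, 27, 26, 26, 26, 26, 13, 12, 12, 10, 8, 6, 5.
36 m³ → container 1 (remaining 14 m³)
35 m³ → container 2 (remaining 15 m³)
32 m³ → container 3 (remaining 18 m³)
32 m³ → container 4 (remaining 18 m³)
30 m³ → container 5 (remaining 20 m³)
28 m³ → container 6 (remaining 22 m³)
27 m³ → container 7 (remaining 23 m³)
26 m³ → container 8 (remaining 24 m³)
26 m³ → container 9 (remaining 24 m³)
26 m³ → container 10 (remaining 24 m³)
26 m³ → container 11 (remaining 24 m³)
13 m³ → container 1 (remaining 1 m³)
12 m³ → container 2 (remaining 3 m³)
12 m³ → container 3 (remaining 6 m³)
10 m³ → container 4 (remaining 8 m³)
8 m³ → container 4 (remaining 0 m³)
6 m³ → container 3 (remaining 0 m³)
5 m³ → container 5 (remaining 15 m³)
11 containers × 50 m³ = 550 m³; used 390 m³; unused 160 m³.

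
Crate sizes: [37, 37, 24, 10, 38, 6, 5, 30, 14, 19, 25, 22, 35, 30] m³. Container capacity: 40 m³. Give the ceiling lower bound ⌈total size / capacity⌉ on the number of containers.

Total size = 37 + 37 + 24 + 10 + 38 + 6 + 5 + 30 + 14 + 19 + 25 + 22 + 35 + 30 = 332 m³.
⌈332 / 40⌉ = 9.

9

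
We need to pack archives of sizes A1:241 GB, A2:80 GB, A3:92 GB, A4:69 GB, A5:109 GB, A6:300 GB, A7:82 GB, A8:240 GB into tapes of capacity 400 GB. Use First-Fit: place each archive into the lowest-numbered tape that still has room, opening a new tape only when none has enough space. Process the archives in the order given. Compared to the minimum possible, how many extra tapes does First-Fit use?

0

First-Fit: [241,80,69] [92,109,82] [300] [240] → 4 tapes.
Total size 1213 GB; any packing needs at least ⌈1213/400⌉ = 4 tapes.
So 4 is already optimal.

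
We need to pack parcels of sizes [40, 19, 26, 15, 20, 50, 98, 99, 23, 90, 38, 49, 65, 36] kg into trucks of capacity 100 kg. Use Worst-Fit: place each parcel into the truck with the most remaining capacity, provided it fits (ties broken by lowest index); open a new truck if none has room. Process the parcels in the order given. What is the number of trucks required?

8 trucks

truck 1: place 40 kg, 60 kg left
truck 1: place 19 kg, 41 kg left
truck 1: place 26 kg, 15 kg left
truck 1: place 15 kg, 0 kg left
truck 2: place 20 kg, 80 kg left
truck 2: place 50 kg, 30 kg left
truck 3: place 98 kg, 2 kg left
truck 4: place 99 kg, 1 kg left
truck 2: place 23 kg, 7 kg left
truck 5: place 90 kg, 10 kg left
truck 6: place 38 kg, 62 kg left
truck 6: place 49 kg, 13 kg left
truck 7: place 65 kg, 35 kg left
truck 8: place 36 kg, 64 kg left
Final trucks: [40,19,26,15] [20,50,23] [98] [99] [90] [38,49] [65] [36].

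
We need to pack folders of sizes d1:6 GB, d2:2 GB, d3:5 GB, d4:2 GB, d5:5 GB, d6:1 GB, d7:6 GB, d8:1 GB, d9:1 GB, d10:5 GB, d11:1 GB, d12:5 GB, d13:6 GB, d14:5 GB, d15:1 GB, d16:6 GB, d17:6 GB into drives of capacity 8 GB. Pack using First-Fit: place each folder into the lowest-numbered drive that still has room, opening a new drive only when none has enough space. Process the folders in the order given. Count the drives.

d1 (6 GB) → drive 1 (remaining 2 GB)
d2 (2 GB) → drive 1 (remaining 0 GB)
d3 (5 GB) → drive 2 (remaining 3 GB)
d4 (2 GB) → drive 2 (remaining 1 GB)
d5 (5 GB) → drive 3 (remaining 3 GB)
d6 (1 GB) → drive 2 (remaining 0 GB)
d7 (6 GB) → drive 4 (remaining 2 GB)
d8 (1 GB) → drive 3 (remaining 2 GB)
d9 (1 GB) → drive 3 (remaining 1 GB)
d10 (5 GB) → drive 5 (remaining 3 GB)
d11 (1 GB) → drive 3 (remaining 0 GB)
d12 (5 GB) → drive 6 (remaining 3 GB)
d13 (6 GB) → drive 7 (remaining 2 GB)
d14 (5 GB) → drive 8 (remaining 3 GB)
d15 (1 GB) → drive 4 (remaining 1 GB)
d16 (6 GB) → drive 9 (remaining 2 GB)
d17 (6 GB) → drive 10 (remaining 2 GB)
Final drives: [6,2] [5,2,1] [5,1,1,1] [6,1] [5] [5] [6] [5] [6] [6].

10 drives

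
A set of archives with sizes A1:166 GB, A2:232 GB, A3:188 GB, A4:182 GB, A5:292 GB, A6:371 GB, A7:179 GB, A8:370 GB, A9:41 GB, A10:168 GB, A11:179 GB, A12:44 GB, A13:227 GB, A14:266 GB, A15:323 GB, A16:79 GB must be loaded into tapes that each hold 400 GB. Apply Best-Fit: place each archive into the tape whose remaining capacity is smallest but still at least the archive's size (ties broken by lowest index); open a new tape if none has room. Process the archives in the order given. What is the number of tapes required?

10 tapes

tape 1: place A1 (166 GB), 234 GB left
tape 1: place A2 (232 GB), 2 GB left
tape 2: place A3 (188 GB), 212 GB left
tape 2: place A4 (182 GB), 30 GB left
tape 3: place A5 (292 GB), 108 GB left
tape 4: place A6 (371 GB), 29 GB left
tape 5: place A7 (179 GB), 221 GB left
tape 6: place A8 (370 GB), 30 GB left
tape 3: place A9 (41 GB), 67 GB left
tape 5: place A10 (168 GB), 53 GB left
tape 7: place A11 (179 GB), 221 GB left
tape 5: place A12 (44 GB), 9 GB left
tape 8: place A13 (227 GB), 173 GB left
tape 9: place A14 (266 GB), 134 GB left
tape 10: place A15 (323 GB), 77 GB left
tape 9: place A16 (79 GB), 55 GB left
Final tapes: [166,232] [188,182] [292,41] [371] [179,168,44] [370] [179] [227] [266,79] [323].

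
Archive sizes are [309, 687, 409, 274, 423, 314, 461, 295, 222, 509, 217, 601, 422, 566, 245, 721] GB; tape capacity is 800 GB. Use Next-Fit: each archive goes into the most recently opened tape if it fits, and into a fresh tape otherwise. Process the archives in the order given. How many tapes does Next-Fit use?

12 tapes

309 GB → tape 1 (remaining 491 GB)
687 GB → tape 2 (remaining 113 GB)
409 GB → tape 3 (remaining 391 GB)
274 GB → tape 3 (remaining 117 GB)
423 GB → tape 4 (remaining 377 GB)
314 GB → tape 4 (remaining 63 GB)
461 GB → tape 5 (remaining 339 GB)
295 GB → tape 5 (remaining 44 GB)
222 GB → tape 6 (remaining 578 GB)
509 GB → tape 6 (remaining 69 GB)
217 GB → tape 7 (remaining 583 GB)
601 GB → tape 8 (remaining 199 GB)
422 GB → tape 9 (remaining 378 GB)
566 GB → tape 10 (remaining 234 GB)
245 GB → tape 11 (remaining 555 GB)
721 GB → tape 12 (remaining 79 GB)
Final tapes: [309] [687] [409,274] [423,314] [461,295] [222,509] [217] [601] [422] [566] [245] [721].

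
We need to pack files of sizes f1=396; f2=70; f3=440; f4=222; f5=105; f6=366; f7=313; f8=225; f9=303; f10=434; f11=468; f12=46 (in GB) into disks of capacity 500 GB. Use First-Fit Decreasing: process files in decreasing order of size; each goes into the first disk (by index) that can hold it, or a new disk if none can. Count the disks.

8

Sorted descending: 468, 440, 434, 396, 366, 313, 303, 225, 222, 105, 70, 46.
468 GB → disk 1 (remaining 32 GB)
440 GB → disk 2 (remaining 60 GB)
434 GB → disk 3 (remaining 66 GB)
396 GB → disk 4 (remaining 104 GB)
366 GB → disk 5 (remaining 134 GB)
313 GB → disk 6 (remaining 187 GB)
303 GB → disk 7 (remaining 197 GB)
225 GB → disk 8 (remaining 275 GB)
222 GB → disk 8 (remaining 53 GB)
105 GB → disk 5 (remaining 29 GB)
70 GB → disk 4 (remaining 34 GB)
46 GB → disk 2 (remaining 14 GB)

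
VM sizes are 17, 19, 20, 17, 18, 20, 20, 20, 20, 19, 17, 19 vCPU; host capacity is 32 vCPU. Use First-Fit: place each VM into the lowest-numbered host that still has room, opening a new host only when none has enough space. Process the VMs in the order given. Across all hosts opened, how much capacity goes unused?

17 vCPU → host 1 (remaining 15 vCPU)
19 vCPU → host 2 (remaining 13 vCPU)
20 vCPU → host 3 (remaining 12 vCPU)
17 vCPU → host 4 (remaining 15 vCPU)
18 vCPU → host 5 (remaining 14 vCPU)
20 vCPU → host 6 (remaining 12 vCPU)
20 vCPU → host 7 (remaining 12 vCPU)
20 vCPU → host 8 (remaining 12 vCPU)
20 vCPU → host 9 (remaining 12 vCPU)
19 vCPU → host 10 (remaining 13 vCPU)
17 vCPU → host 11 (remaining 15 vCPU)
19 vCPU → host 12 (remaining 13 vCPU)
12 hosts × 32 vCPU = 384 vCPU; used 226 vCPU; unused 158 vCPU.

158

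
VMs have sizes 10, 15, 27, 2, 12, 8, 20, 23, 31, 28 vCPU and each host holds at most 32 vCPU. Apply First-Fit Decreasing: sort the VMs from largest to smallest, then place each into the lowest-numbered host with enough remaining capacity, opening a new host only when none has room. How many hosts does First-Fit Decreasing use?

Sorted descending: 31, 28, 27, 23, 20, 15, 12, 10, 8, 2.
Put 31 vCPU in host 1; 1 vCPU remain.
Put 28 vCPU in host 2; 4 vCPU remain.
Put 27 vCPU in host 3; 5 vCPU remain.
Put 23 vCPU in host 4; 9 vCPU remain.
Put 20 vCPU in host 5; 12 vCPU remain.
Put 15 vCPU in host 6; 17 vCPU remain.
Put 12 vCPU in host 5; 0 vCPU remain.
Put 10 vCPU in host 6; 7 vCPU remain.
Put 8 vCPU in host 4; 1 vCPU remain.
Put 2 vCPU in host 2; 2 vCPU remain.

6 hosts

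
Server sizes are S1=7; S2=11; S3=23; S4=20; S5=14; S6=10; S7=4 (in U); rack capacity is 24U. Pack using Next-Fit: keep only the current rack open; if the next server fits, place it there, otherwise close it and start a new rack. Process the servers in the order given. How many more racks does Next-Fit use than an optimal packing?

Next-Fit: [7,11] [23] [20] [14,10] [4] → 5 racks.
Total size 89U; any packing needs at least ⌈89/24⌉ = 4 racks.
An optimal packing achieves that bound: [23] [20,4] [14,10] [11,7] → 4 racks.
Excess: 5 − 4 = 1.

1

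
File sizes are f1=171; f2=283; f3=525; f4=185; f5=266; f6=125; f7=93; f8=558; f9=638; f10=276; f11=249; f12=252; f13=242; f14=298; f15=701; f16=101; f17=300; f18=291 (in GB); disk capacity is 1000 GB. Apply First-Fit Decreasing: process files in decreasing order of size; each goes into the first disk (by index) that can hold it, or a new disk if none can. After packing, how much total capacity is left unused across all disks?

446

Sorted descending: 701, 638, 558, 525, 300, 298, 291, 283, 276, 266, 252, 249, 242, 185, 171, 125, 101, 93.
disk 1: place 701 GB, 299 GB left
disk 2: place 638 GB, 362 GB left
disk 3: place 558 GB, 442 GB left
disk 4: place 525 GB, 475 GB left
disk 2: place 300 GB, 62 GB left
disk 1: place 298 GB, 1 GB left
disk 3: place 291 GB, 151 GB left
disk 4: place 283 GB, 192 GB left
disk 5: place 276 GB, 724 GB left
disk 5: place 266 GB, 458 GB left
disk 5: place 252 GB, 206 GB left
disk 6: place 249 GB, 751 GB left
disk 6: place 242 GB, 509 GB left
disk 4: place 185 GB, 7 GB left
disk 5: place 171 GB, 35 GB left
disk 3: place 125 GB, 26 GB left
disk 6: place 101 GB, 408 GB left
disk 6: place 93 GB, 315 GB left
6 disks × 1000 GB = 6000 GB; used 5554 GB; unused 446 GB.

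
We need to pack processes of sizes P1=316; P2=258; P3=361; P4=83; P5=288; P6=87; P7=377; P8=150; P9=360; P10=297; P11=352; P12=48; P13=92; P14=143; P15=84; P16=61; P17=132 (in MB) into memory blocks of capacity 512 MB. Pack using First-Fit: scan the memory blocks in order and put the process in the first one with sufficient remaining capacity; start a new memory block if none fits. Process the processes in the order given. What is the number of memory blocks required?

Put P1 (316 MB) in memory block 1; 196 MB remain.
Put P2 (258 MB) in memory block 2; 254 MB remain.
Put P3 (361 MB) in memory block 3; 151 MB remain.
Put P4 (83 MB) in memory block 1; 113 MB remain.
Put P5 (288 MB) in memory block 4; 224 MB remain.
Put P6 (87 MB) in memory block 1; 26 MB remain.
Put P7 (377 MB) in memory block 5; 135 MB remain.
Put P8 (150 MB) in memory block 2; 104 MB remain.
Put P9 (360 MB) in memory block 6; 152 MB remain.
Put P10 (297 MB) in memory block 7; 215 MB remain.
Put P11 (352 MB) in memory block 8; 160 MB remain.
Put P12 (48 MB) in memory block 2; 56 MB remain.
Put P13 (92 MB) in memory block 3; 59 MB remain.
Put P14 (143 MB) in memory block 4; 81 MB remain.
Put P15 (84 MB) in memory block 5; 51 MB remain.
Put P16 (61 MB) in memory block 4; 20 MB remain.
Put P17 (132 MB) in memory block 6; 20 MB remain.

8 memory blocks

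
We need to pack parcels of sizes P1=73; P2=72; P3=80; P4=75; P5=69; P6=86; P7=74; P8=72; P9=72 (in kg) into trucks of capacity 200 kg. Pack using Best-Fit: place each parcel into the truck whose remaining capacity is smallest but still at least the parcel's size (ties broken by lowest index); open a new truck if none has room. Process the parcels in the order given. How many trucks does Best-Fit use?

P1 (73 kg) → truck 1 (remaining 127 kg)
P2 (72 kg) → truck 1 (remaining 55 kg)
P3 (80 kg) → truck 2 (remaining 120 kg)
P4 (75 kg) → truck 2 (remaining 45 kg)
P5 (69 kg) → truck 3 (remaining 131 kg)
P6 (86 kg) → truck 3 (remaining 45 kg)
P7 (74 kg) → truck 4 (remaining 126 kg)
P8 (72 kg) → truck 4 (remaining 54 kg)
P9 (72 kg) → truck 5 (remaining 128 kg)
Final trucks: [73,72] [80,75] [69,86] [74,72] [72].

5 trucks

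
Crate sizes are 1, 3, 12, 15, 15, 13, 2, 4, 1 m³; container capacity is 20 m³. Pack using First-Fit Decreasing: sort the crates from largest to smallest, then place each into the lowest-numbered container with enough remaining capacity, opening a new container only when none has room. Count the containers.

4

Sorted descending: 15, 15, 13, 12, 4, 3, 2, 1, 1.
15 m³ → container 1 (remaining 5 m³)
15 m³ → container 2 (remaining 5 m³)
13 m³ → container 3 (remaining 7 m³)
12 m³ → container 4 (remaining 8 m³)
4 m³ → container 1 (remaining 1 m³)
3 m³ → container 2 (remaining 2 m³)
2 m³ → container 2 (remaining 0 m³)
1 m³ → container 1 (remaining 0 m³)
1 m³ → container 3 (remaining 6 m³)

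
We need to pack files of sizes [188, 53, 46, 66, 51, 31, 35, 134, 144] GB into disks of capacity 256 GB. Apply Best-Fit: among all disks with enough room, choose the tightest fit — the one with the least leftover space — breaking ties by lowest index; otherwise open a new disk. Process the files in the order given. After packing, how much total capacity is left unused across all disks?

276

Put 188 GB in disk 1; 68 GB remain.
Put 53 GB in disk 1; 15 GB remain.
Put 46 GB in disk 2; 210 GB remain.
Put 66 GB in disk 2; 144 GB remain.
Put 51 GB in disk 2; 93 GB remain.
Put 31 GB in disk 2; 62 GB remain.
Put 35 GB in disk 2; 27 GB remain.
Put 134 GB in disk 3; 122 GB remain.
Put 144 GB in disk 4; 112 GB remain.
4 disks × 256 GB = 1024 GB; used 748 GB; unused 276 GB.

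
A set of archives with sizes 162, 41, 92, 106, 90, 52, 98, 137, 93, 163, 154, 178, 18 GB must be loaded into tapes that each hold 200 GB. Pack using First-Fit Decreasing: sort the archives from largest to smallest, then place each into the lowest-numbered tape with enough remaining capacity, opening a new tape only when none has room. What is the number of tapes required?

8

Sorted descending: 178, 163, 162, 154, 137, 106, 98, 93, 92, 90, 52, 41, 18.
tape 1: place 178 GB, 22 GB left
tape 2: place 163 GB, 37 GB left
tape 3: place 162 GB, 38 GB left
tape 4: place 154 GB, 46 GB left
tape 5: place 137 GB, 63 GB left
tape 6: place 106 GB, 94 GB left
tape 7: place 98 GB, 102 GB left
tape 6: place 93 GB, 1 GB left
tape 7: place 92 GB, 10 GB left
tape 8: place 90 GB, 110 GB left
tape 5: place 52 GB, 11 GB left
tape 4: place 41 GB, 5 GB left
tape 1: place 18 GB, 4 GB left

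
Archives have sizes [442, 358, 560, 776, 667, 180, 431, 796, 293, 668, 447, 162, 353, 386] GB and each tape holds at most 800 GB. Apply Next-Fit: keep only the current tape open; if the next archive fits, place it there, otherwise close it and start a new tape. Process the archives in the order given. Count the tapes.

10 tapes

Put 442 GB in tape 1; 358 GB remain.
Put 358 GB in tape 1; 0 GB remain.
Put 560 GB in tape 2; 240 GB remain.
Put 776 GB in tape 3; 24 GB remain.
Put 667 GB in tape 4; 133 GB remain.
Put 180 GB in tape 5; 620 GB remain.
Put 431 GB in tape 5; 189 GB remain.
Put 796 GB in tape 6; 4 GB remain.
Put 293 GB in tape 7; 507 GB remain.
Put 668 GB in tape 8; 132 GB remain.
Put 447 GB in tape 9; 353 GB remain.
Put 162 GB in tape 9; 191 GB remain.
Put 353 GB in tape 10; 447 GB remain.
Put 386 GB in tape 10; 61 GB remain.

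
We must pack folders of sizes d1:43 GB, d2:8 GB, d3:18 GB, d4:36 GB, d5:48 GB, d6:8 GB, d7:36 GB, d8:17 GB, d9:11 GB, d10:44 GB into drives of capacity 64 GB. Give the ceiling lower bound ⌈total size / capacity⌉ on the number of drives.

5

Total size = 43 + 8 + 18 + 36 + 48 + 8 + 36 + 17 + 11 + 44 = 269 GB.
⌈269 / 64⌉ = 5.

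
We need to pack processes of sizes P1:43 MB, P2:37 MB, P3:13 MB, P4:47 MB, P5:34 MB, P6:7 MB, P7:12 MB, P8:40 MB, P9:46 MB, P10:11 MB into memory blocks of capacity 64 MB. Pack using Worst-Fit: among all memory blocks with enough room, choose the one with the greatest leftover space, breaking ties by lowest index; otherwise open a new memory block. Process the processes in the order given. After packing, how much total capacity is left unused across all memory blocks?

P1 (43 MB) → memory block 1 (remaining 21 MB)
P2 (37 MB) → memory block 2 (remaining 27 MB)
P3 (13 MB) → memory block 2 (remaining 14 MB)
P4 (47 MB) → memory block 3 (remaining 17 MB)
P5 (34 MB) → memory block 4 (remaining 30 MB)
P6 (7 MB) → memory block 4 (remaining 23 MB)
P7 (12 MB) → memory block 4 (remaining 11 MB)
P8 (40 MB) → memory block 5 (remaining 24 MB)
P9 (46 MB) → memory block 6 (remaining 18 MB)
P10 (11 MB) → memory block 5 (remaining 13 MB)
6 memory blocks × 64 MB = 384 MB; used 290 MB; unused 94 MB.

94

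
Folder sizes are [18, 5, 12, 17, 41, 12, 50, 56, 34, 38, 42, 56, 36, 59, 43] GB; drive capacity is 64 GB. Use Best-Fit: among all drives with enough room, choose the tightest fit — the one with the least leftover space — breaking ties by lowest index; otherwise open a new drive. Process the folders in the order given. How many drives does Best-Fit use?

11 drives

18 GB → drive 1 (remaining 46 GB)
5 GB → drive 1 (remaining 41 GB)
12 GB → drive 1 (remaining 29 GB)
17 GB → drive 1 (remaining 12 GB)
41 GB → drive 2 (remaining 23 GB)
12 GB → drive 1 (remaining 0 GB)
50 GB → drive 3 (remaining 14 GB)
56 GB → drive 4 (remaining 8 GB)
34 GB → drive 5 (remaining 30 GB)
38 GB → drive 6 (remaining 26 GB)
42 GB → drive 7 (remaining 22 GB)
56 GB → drive 8 (remaining 8 GB)
36 GB → drive 9 (remaining 28 GB)
59 GB → drive 10 (remaining 5 GB)
43 GB → drive 11 (remaining 21 GB)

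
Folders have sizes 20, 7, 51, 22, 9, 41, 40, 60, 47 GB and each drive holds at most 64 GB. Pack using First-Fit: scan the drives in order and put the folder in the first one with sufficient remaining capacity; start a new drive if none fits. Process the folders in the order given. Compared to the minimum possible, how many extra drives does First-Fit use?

1

First-Fit: [20,7,22,9] [51] [41] [40] [60] [47] → 6 drives.
Total size 297 GB; any packing needs at least ⌈297/64⌉ = 5 drives.
An optimal packing achieves that bound: [60] [51,9] [47,7] [41,22] [40,20] → 5 drives.
Excess: 6 − 5 = 1.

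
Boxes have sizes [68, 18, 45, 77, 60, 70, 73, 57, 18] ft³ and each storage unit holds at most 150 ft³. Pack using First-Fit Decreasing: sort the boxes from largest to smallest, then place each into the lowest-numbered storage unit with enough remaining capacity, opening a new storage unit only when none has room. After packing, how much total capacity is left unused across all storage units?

Sorted descending: 77, 73, 70, 68, 60, 57, 45, 18, 18.
storage unit 1: place 77 ft³, 73 ft³ left
storage unit 1: place 73 ft³, 0 ft³ left
storage unit 2: place 70 ft³, 80 ft³ left
storage unit 2: place 68 ft³, 12 ft³ left
storage unit 3: place 60 ft³, 90 ft³ left
storage unit 3: place 57 ft³, 33 ft³ left
storage unit 4: place 45 ft³, 105 ft³ left
storage unit 3: place 18 ft³, 15 ft³ left
storage unit 4: place 18 ft³, 87 ft³ left
4 storage units × 150 ft³ = 600 ft³; used 486 ft³; unused 114 ft³.

114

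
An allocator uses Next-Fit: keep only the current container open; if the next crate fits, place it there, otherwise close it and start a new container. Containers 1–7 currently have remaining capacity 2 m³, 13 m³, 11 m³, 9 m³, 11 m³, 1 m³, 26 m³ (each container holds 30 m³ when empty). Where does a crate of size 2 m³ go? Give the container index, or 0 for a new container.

7

Next-Fit only looks at container 7, which has 26 m³ free.
2 m³ fits there.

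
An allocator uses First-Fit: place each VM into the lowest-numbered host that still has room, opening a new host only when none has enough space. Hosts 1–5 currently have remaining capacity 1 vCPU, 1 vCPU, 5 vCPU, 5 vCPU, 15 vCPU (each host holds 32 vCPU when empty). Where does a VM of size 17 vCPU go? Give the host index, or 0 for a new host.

No host has ≥ 17 vCPU free, so a new host is opened.

0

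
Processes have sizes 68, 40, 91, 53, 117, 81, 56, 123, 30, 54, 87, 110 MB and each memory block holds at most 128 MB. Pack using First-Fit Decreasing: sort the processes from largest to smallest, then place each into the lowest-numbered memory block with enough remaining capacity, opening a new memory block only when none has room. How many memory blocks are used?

Sorted descending: 123, 117, 110, 91, 87, 81, 68, 56, 54, 53, 40, 30.
Put 123 MB in memory block 1; 5 MB remain.
Put 117 MB in memory block 2; 11 MB remain.
Put 110 MB in memory block 3; 18 MB remain.
Put 91 MB in memory block 4; 37 MB remain.
Put 87 MB in memory block 5; 41 MB remain.
Put 81 MB in memory block 6; 47 MB remain.
Put 68 MB in memory block 7; 60 MB remain.
Put 56 MB in memory block 7; 4 MB remain.
Put 54 MB in memory block 8; 74 MB remain.
Put 53 MB in memory block 8; 21 MB remain.
Put 40 MB in memory block 5; 1 MB remain.
Put 30 MB in memory block 4; 7 MB remain.
Final memory blocks: [123] [117] [110] [91,30] [87,40] [81] [68,56] [54,53].

8 memory blocks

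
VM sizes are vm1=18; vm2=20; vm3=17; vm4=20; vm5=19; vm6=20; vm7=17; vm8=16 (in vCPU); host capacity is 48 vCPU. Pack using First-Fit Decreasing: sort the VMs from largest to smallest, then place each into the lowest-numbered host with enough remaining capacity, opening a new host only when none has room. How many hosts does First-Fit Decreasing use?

4

Sorted descending: 20, 20, 20, 19, 18, 17, 17, 16.
20 vCPU → host 1 (remaining 28 vCPU)
20 vCPU → host 1 (remaining 8 vCPU)
20 vCPU → host 2 (remaining 28 vCPU)
19 vCPU → host 2 (remaining 9 vCPU)
18 vCPU → host 3 (remaining 30 vCPU)
17 vCPU → host 3 (remaining 13 vCPU)
17 vCPU → host 4 (remaining 31 vCPU)
16 vCPU → host 4 (remaining 15 vCPU)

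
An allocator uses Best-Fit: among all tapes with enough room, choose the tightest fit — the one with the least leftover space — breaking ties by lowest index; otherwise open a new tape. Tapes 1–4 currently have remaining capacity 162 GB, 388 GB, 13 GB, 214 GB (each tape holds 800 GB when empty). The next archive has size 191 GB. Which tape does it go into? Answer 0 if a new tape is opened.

Tapes with room: tape 2 (388 GB), tape 4 (214 GB).
Tightest fit is tape 4 with 214 GB free.

4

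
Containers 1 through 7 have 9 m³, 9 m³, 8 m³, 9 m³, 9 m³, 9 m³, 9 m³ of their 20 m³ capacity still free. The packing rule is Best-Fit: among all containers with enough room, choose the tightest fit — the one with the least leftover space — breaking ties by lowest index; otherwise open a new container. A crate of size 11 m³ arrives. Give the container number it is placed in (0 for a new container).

No container has ≥ 11 m³ free, so a new container is opened.

0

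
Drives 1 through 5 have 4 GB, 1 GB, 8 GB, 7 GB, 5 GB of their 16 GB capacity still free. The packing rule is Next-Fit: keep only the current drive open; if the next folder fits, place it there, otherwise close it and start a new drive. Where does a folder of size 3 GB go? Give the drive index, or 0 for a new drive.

Next-Fit only looks at drive 5, which has 5 GB free.
3 GB fits there.

5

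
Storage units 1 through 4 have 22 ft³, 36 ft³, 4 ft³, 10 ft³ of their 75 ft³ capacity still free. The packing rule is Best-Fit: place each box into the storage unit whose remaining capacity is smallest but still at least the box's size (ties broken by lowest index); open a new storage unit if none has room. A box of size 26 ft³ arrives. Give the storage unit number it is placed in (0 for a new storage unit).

Storage units with room: storage unit 2 (36 ft³).
Tightest fit is storage unit 2 with 36 ft³ free.

2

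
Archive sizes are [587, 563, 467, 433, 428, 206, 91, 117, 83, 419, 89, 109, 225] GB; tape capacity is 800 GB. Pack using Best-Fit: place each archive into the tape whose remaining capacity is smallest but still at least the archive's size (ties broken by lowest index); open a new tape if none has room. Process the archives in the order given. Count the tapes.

6 tapes

587 GB → tape 1 (remaining 213 GB)
563 GB → tape 2 (remaining 237 GB)
467 GB → tape 3 (remaining 333 GB)
433 GB → tape 4 (remaining 367 GB)
428 GB → tape 5 (remaining 372 GB)
206 GB → tape 1 (remaining 7 GB)
91 GB → tape 2 (remaining 146 GB)
117 GB → tape 2 (remaining 29 GB)
83 GB → tape 3 (remaining 250 GB)
419 GB → tape 6 (remaining 381 GB)
89 GB → tape 3 (remaining 161 GB)
109 GB → tape 3 (remaining 52 GB)
225 GB → tape 4 (remaining 142 GB)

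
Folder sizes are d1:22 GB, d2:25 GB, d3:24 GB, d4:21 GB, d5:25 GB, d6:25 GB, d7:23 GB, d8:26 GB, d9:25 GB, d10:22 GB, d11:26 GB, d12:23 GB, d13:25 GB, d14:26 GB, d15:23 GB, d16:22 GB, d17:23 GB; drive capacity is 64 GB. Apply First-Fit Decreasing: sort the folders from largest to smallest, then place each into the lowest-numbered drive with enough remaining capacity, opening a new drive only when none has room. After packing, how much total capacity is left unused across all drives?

Sorted descending: 26, 26, 26, 25, 25, 25, 25, 25, 24, 23, 23, 23, 23, 22, 22, 22, 21.
26 GB → drive 1 (remaining 38 GB)
26 GB → drive 1 (remaining 12 GB)
26 GB → drive 2 (remaining 38 GB)
25 GB → drive 2 (remaining 13 GB)
25 GB → drive 3 (remaining 39 GB)
25 GB → drive 3 (remaining 14 GB)
25 GB → drive 4 (remaining 39 GB)
25 GB → drive 4 (remaining 14 GB)
24 GB → drive 5 (remaining 40 GB)
23 GB → drive 5 (remaining 17 GB)
23 GB → drive 6 (remaining 41 GB)
23 GB → drive 6 (remaining 18 GB)
23 GB → drive 7 (remaining 41 GB)
22 GB → drive 7 (remaining 19 GB)
22 GB → drive 8 (remaining 42 GB)
22 GB → drive 8 (remaining 20 GB)
21 GB → drive 9 (remaining 43 GB)
9 drives × 64 GB = 576 GB; used 406 GB; unused 170 GB.

170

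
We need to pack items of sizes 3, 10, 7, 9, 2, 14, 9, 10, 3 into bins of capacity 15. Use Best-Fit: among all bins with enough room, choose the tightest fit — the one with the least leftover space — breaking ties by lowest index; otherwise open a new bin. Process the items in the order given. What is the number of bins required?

3 → bin 1 (remaining 12)
10 → bin 1 (remaining 2)
7 → bin 2 (remaining 8)
9 → bin 3 (remaining 6)
2 → bin 1 (remaining 0)
14 → bin 4 (remaining 1)
9 → bin 5 (remaining 6)
10 → bin 6 (remaining 5)
3 → bin 6 (remaining 2)

6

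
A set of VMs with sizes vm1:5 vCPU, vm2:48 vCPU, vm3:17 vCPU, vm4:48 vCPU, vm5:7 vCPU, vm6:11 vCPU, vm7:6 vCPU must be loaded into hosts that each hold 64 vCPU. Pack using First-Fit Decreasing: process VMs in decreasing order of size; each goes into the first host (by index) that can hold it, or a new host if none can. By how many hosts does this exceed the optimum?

First-Fit Decreasing: [48,11,5] [48,7,6] [17] → 3 hosts.
Total size 142 vCPU; any packing needs at least ⌈142/64⌉ = 3 hosts.
So 3 is already optimal.

0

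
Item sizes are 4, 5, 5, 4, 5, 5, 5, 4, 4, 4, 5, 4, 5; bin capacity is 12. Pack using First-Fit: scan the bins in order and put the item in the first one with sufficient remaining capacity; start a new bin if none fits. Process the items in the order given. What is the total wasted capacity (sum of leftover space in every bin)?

13

4 → bin 1 (remaining 8)
5 → bin 1 (remaining 3)
5 → bin 2 (remaining 7)
4 → bin 2 (remaining 3)
5 → bin 3 (remaining 7)
5 → bin 3 (remaining 2)
5 → bin 4 (remaining 7)
4 → bin 4 (remaining 3)
4 → bin 5 (remaining 8)
4 → bin 5 (remaining 4)
5 → bin 6 (remaining 7)
4 → bin 5 (remaining 0)
5 → bin 6 (remaining 2)
6 bins × 12 = 72; used 59; unused 13.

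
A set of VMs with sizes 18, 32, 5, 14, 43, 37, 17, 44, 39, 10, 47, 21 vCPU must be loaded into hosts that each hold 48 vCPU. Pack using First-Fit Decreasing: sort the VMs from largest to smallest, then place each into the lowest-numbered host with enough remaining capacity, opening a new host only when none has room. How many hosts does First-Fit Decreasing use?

8

Sorted descending: 47, 44, 43, 39, 37, 32, 21, 18, 17, 14, 10, 5.
Put 47 vCPU in host 1; 1 vCPU remain.
Put 44 vCPU in host 2; 4 vCPU remain.
Put 43 vCPU in host 3; 5 vCPU remain.
Put 39 vCPU in host 4; 9 vCPU remain.
Put 37 vCPU in host 5; 11 vCPU remain.
Put 32 vCPU in host 6; 16 vCPU remain.
Put 21 vCPU in host 7; 27 vCPU remain.
Put 18 vCPU in host 7; 9 vCPU remain.
Put 17 vCPU in host 8; 31 vCPU remain.
Put 14 vCPU in host 6; 2 vCPU remain.
Put 10 vCPU in host 5; 1 vCPU remain.
Put 5 vCPU in host 3; 0 vCPU remain.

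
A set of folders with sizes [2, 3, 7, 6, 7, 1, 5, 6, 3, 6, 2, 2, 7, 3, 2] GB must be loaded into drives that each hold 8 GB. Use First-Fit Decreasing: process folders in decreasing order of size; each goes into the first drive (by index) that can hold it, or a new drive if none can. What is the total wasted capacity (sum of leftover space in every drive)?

Sorted descending: 7, 7, 7, 6, 6, 6, 5, 3, 3, 3, 2, 2, 2, 2, 1.
drive 1: place 7 GB, 1 GB left
drive 2: place 7 GB, 1 GB left
drive 3: place 7 GB, 1 GB left
drive 4: place 6 GB, 2 GB left
drive 5: place 6 GB, 2 GB left
drive 6: place 6 GB, 2 GB left
drive 7: place 5 GB, 3 GB left
drive 7: place 3 GB, 0 GB left
drive 8: place 3 GB, 5 GB left
drive 8: place 3 GB, 2 GB left
drive 4: place 2 GB, 0 GB left
drive 5: place 2 GB, 0 GB left
drive 6: place 2 GB, 0 GB left
drive 8: place 2 GB, 0 GB left
drive 1: place 1 GB, 0 GB left
8 drives × 8 GB = 64 GB; used 62 GB; unused 2 GB.

2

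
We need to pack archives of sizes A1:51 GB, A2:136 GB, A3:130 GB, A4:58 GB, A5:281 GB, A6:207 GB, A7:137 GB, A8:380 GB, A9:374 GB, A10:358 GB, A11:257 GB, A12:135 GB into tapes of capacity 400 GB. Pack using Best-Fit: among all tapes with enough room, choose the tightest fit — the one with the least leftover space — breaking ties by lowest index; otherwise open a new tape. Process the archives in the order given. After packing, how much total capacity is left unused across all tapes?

tape 1: place A1 (51 GB), 349 GB left
tape 1: place A2 (136 GB), 213 GB left
tape 1: place A3 (130 GB), 83 GB left
tape 1: place A4 (58 GB), 25 GB left
tape 2: place A5 (281 GB), 119 GB left
tape 3: place A6 (207 GB), 193 GB left
tape 3: place A7 (137 GB), 56 GB left
tape 4: place A8 (380 GB), 20 GB left
tape 5: place A9 (374 GB), 26 GB left
tape 6: place A10 (358 GB), 42 GB left
tape 7: place A11 (257 GB), 143 GB left
tape 7: place A12 (135 GB), 8 GB left
7 tapes × 400 GB = 2800 GB; used 2504 GB; unused 296 GB.

296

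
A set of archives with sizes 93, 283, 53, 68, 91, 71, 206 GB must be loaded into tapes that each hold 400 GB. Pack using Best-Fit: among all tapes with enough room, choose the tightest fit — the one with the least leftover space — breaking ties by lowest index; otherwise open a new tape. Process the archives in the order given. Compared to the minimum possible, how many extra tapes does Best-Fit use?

0

Best-Fit: [93,283] [53,68,91,71] [206] → 3 tapes.
Total size 865 GB; any packing needs at least ⌈865/400⌉ = 3 tapes.
So 3 is already optimal.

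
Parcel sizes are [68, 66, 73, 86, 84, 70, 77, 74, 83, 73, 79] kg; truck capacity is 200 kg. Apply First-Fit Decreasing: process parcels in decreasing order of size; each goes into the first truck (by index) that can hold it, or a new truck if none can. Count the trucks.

6 trucks

Sorted descending: 86, 84, 83, 79, 77, 74, 73, 73, 70, 68, 66.
86 kg → truck 1 (remaining 114 kg)
84 kg → truck 1 (remaining 30 kg)
83 kg → truck 2 (remaining 117 kg)
79 kg → truck 2 (remaining 38 kg)
77 kg → truck 3 (remaining 123 kg)
74 kg → truck 3 (remaining 49 kg)
73 kg → truck 4 (remaining 127 kg)
73 kg → truck 4 (remaining 54 kg)
70 kg → truck 5 (remaining 130 kg)
68 kg → truck 5 (remaining 62 kg)
66 kg → truck 6 (remaining 134 kg)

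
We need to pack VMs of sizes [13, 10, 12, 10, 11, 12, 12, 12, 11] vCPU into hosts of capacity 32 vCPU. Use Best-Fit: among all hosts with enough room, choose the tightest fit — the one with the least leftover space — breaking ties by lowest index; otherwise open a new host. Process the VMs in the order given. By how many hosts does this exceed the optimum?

1

Best-Fit: [13,10] [12,10] [11,12] [12,12] [11] → 5 hosts.
Total size 103 vCPU; any packing needs at least ⌈103/32⌉ = 4 hosts.
An optimal packing achieves that bound: [13,12] [12,12] [12,11] [11,10,10] → 4 hosts.
Excess: 5 − 4 = 1.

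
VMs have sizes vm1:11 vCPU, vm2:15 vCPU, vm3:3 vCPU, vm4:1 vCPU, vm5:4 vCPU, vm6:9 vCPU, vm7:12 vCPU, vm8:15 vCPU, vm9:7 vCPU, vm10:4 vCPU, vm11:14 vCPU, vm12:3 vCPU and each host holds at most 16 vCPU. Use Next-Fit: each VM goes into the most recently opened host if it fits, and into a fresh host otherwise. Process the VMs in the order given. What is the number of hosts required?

host 1: place vm1 (11 vCPU), 5 vCPU left
host 2: place vm2 (15 vCPU), 1 vCPU left
host 3: place vm3 (3 vCPU), 13 vCPU left
host 3: place vm4 (1 vCPU), 12 vCPU left
host 3: place vm5 (4 vCPU), 8 vCPU left
host 4: place vm6 (9 vCPU), 7 vCPU left
host 5: place vm7 (12 vCPU), 4 vCPU left
host 6: place vm8 (15 vCPU), 1 vCPU left
host 7: place vm9 (7 vCPU), 9 vCPU left
host 7: place vm10 (4 vCPU), 5 vCPU left
host 8: place vm11 (14 vCPU), 2 vCPU left
host 9: place vm12 (3 vCPU), 13 vCPU left
Final hosts: [11] [15] [3,1,4] [9] [12] [15] [7,4] [14] [3].

9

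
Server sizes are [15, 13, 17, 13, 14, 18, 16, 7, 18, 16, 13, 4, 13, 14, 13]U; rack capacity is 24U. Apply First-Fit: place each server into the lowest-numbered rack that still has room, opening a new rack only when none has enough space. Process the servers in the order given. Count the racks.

13 racks

rack 1: place 15U, 9U left
rack 2: place 13U, 11U left
rack 3: place 17U, 7U left
rack 4: place 13U, 11U left
rack 5: place 14U, 10U left
rack 6: place 18U, 6U left
rack 7: place 16U, 8U left
rack 1: place 7U, 2U left
rack 8: place 18U, 6U left
rack 9: place 16U, 8U left
rack 10: place 13U, 11U left
rack 2: place 4U, 7U left
rack 11: place 13U, 11U left
rack 12: place 14U, 10U left
rack 13: place 13U, 11U left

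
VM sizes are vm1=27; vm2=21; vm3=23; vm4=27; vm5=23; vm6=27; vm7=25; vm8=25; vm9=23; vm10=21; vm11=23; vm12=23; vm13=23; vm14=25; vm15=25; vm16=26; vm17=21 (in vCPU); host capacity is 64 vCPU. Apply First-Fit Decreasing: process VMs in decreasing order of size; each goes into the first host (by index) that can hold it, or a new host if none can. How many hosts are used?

Sorted descending: 27, 27, 27, 26, 25, 25, 25, 25, 23, 23, 23, 23, 23, 23, 21, 21, 21.
27 vCPU → host 1 (remaining 37 vCPU)
27 vCPU → host 1 (remaining 10 vCPU)
27 vCPU → host 2 (remaining 37 vCPU)
26 vCPU → host 2 (remaining 11 vCPU)
25 vCPU → host 3 (remaining 39 vCPU)
25 vCPU → host 3 (remaining 14 vCPU)
25 vCPU → host 4 (remaining 39 vCPU)
25 vCPU → host 4 (remaining 14 vCPU)
23 vCPU → host 5 (remaining 41 vCPU)
23 vCPU → host 5 (remaining 18 vCPU)
23 vCPU → host 6 (remaining 41 vCPU)
23 vCPU → host 6 (remaining 18 vCPU)
23 vCPU → host 7 (remaining 41 vCPU)
23 vCPU → host 7 (remaining 18 vCPU)
21 vCPU → host 8 (remaining 43 vCPU)
21 vCPU → host 8 (remaining 22 vCPU)
21 vCPU → host 8 (remaining 1 vCPU)

8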